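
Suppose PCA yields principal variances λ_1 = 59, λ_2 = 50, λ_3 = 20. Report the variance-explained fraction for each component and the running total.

Step 1 — total variance = trace(Sigma) = Σ λ_i = 59 + 50 + 20 = 129.

Step 2 — fraction explained by component i = λ_i / Σ λ:
  PC1: 59/129 = 0.4574
  PC2: 50/129 = 0.3876
  PC3: 20/129 = 0.155

Step 3 — cumulative fraction after k components = (λ_1 + ... + λ_k) / Σ λ:
  k = 1: 59/129 = 0.4574
  k = 2: (59 + 50)/129 = 109/129 = 0.845
  k = 3: (59 + 50 + 20)/129 = 129/129 = 1

Summary (fraction, with percent):

explained: PC1 0.4574 (45.74%), PC2 0.3876 (38.76%), PC3 0.155 (15.5%);  cumulative: 0.4574, 0.845, 1


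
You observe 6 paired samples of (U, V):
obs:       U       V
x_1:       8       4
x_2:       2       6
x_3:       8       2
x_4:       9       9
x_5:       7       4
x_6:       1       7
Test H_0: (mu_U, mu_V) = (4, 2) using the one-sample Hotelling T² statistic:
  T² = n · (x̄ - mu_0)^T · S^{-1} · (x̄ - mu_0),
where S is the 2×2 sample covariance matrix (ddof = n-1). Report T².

Step 1 — sample mean vector:
  mean(U) = (8 + 2 + 8 + 9 + 7 + 1) / 6 = 35/6 = 5.8333
  mean(V) = (4 + 6 + 2 + 9 + 4 + 7) / 6 = 32/6 = 5.3333
  x̄ = (5.8333, 5.3333),  deviation x̄ - mu_0 = (5.8333, 5.3333) - (4, 2) = (1.8333, 3.3333).

Step 2 — sample covariance matrix, S[i,j] = (1/(n-1)) · Σ_k (x_{k,i} - mean_i) · (x_{k,j} - mean_j), divisor n-1 = 5:
  S[U,U] = ((2.1667)·(2.1667) + (-3.8333)·(-3.8333) + (2.1667)·(2.1667) + (3.1667)·(3.1667) + (1.1667)·(1.1667) + (-4.8333)·(-4.8333)) / 5 = 58.8333/5 = 11.7667
  S[U,V] = ((2.1667)·(-1.3333) + (-3.8333)·(0.6667) + (2.1667)·(-3.3333) + (3.1667)·(3.6667) + (1.1667)·(-1.3333) + (-4.8333)·(1.6667)) / 5 = -10.6667/5 = -2.1333
  S[V,V] = ((-1.3333)·(-1.3333) + (0.6667)·(0.6667) + (-3.3333)·(-3.3333) + (3.6667)·(3.6667) + (-1.3333)·(-1.3333) + (1.6667)·(1.6667)) / 5 = 31.3333/5 = 6.2667
  S = [[11.7667, -2.1333],
 [-2.1333, 6.2667]].

Step 3 — invert S. det(S) = 11.7667·6.2667 - (-2.1333)² = 69.1867.
  S^{-1} = (1/det) · [[d, -b], [-b, a]] = [[0.0906, 0.0308],
 [0.0308, 0.1701]].

Step 4 — quadratic form (x̄ - mu_0)^T · S^{-1} · (x̄ - mu_0):
  S^{-1} · (x̄ - mu_0) = (0.2688, 0.6234),
  (x̄ - mu_0)^T · [...] = (1.8333)·(0.2688) + (3.3333)·(0.6234) = 2.571.

Step 5 — scale by n: T² = 6 · 2.571 = 15.4259.

T² ≈ 15.4259


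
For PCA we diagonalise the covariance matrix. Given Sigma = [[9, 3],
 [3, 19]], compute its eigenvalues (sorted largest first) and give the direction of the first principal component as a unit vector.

Step 1 — characteristic polynomial of 2×2 Sigma:
  det(Sigma - λI) = λ² - trace · λ + det = 0.
  trace = 9 + 19 = 28, det = 9·19 - (3)² = 162.
Step 2 — discriminant:
  Δ = trace² - 4·det = 784 - 648 = 136.
Step 3 — eigenvalues:
  λ = (trace ± √Δ)/2 = (28 ± 11.6619)/2,
  λ_1 = 19.831,  λ_2 = 8.169.

Step 4 — unit eigenvector for λ_1: solve (Sigma - λ_1 I)v = 0. First row:
  (9 - 19.831)·v_x + (3)·v_y = 0, i.e. (-10.831)·v_x + (3)·v_y = 0,
  so v ∝ (b, λ_1 - a) = (3, 10.831) = u.
  ||u|| = √((3)² + (10.831)²) = √(126.3095) ≈ 11.2388,
  v_1 = u/||u|| ≈ (0.2669, 0.9637) (||v_1|| = 1).

λ_1 = 19.831,  λ_2 = 8.169;  v_1 ≈ (0.2669, 0.9637)


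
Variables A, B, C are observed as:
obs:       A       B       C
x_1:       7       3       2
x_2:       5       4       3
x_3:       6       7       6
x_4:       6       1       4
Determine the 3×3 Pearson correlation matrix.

Step 1 — column means:
  mean(A) = (7 + 5 + 6 + 6) / 4 = 24/4 = 6
  mean(B) = (3 + 4 + 7 + 1) / 4 = 15/4 = 3.75
  mean(C) = (2 + 3 + 6 + 4) / 4 = 15/4 = 3.75

Step 2 — sample variances and covariances s[i,j] = (1/(n-1)) · Σ_k (x_{k,i} - mean_i) · (x_{k,j} - mean_j), with n-1 = 3:
  s[A,A] = ((1)·(1) + (-1)·(-1) + (0)·(0) + (0)·(0)) / 3 = 2/3 = 0.6667
  s[A,B] = ((1)·(-0.75) + (-1)·(0.25) + (0)·(3.25) + (0)·(-2.75)) / 3 = -1/3 = -0.3333
  s[A,C] = ((1)·(-1.75) + (-1)·(-0.75) + (0)·(2.25) + (0)·(0.25)) / 3 = -1/3 = -0.3333
  s[B,B] = ((-0.75)·(-0.75) + (0.25)·(0.25) + (3.25)·(3.25) + (-2.75)·(-2.75)) / 3 = 18.75/3 = 6.25
  s[B,C] = ((-0.75)·(-1.75) + (0.25)·(-0.75) + (3.25)·(2.25) + (-2.75)·(0.25)) / 3 = 7.75/3 = 2.5833
  s[C,C] = ((-1.75)·(-1.75) + (-0.75)·(-0.75) + (2.25)·(2.25) + (0.25)·(0.25)) / 3 = 8.75/3 = 2.9167
  Sample standard deviations s_i = √(s[i,i]):
  s(A) = √(0.6667) = 0.8165
  s(B) = √(6.25) = 2.5
  s(C) = √(2.9167) = 1.7078

Step 3 — r_{ij} = s_{ij} / (s_i · s_j):
  r[A,A] = 1 (diagonal).
  r[A,B] = -0.3333 / (0.8165 · 2.5) = -0.3333 / 2.0412 = -0.1633
  r[A,C] = -0.3333 / (0.8165 · 1.7078) = -0.3333 / 1.3944 = -0.239
  r[B,B] = 1 (diagonal).
  r[B,C] = 2.5833 / (2.5 · 1.7078) = 2.5833 / 4.2696 = 0.6051
  r[C,C] = 1 (diagonal).

R is symmetric with unit diagonal. Assembling:

R = [[1, -0.1633, -0.239],
 [-0.1633, 1, 0.6051],
 [-0.239, 0.6051, 1]]


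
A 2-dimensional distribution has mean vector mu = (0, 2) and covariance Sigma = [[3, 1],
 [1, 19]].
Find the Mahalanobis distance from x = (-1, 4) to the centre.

Step 1 — centre the observation: (x - mu) = (-1, 2).

Step 2 — invert Sigma. det(Sigma) = 3·19 - (1)² = 56.
  Sigma^{-1} = (1/det) · [[d, -b], [-b, a]] = [[0.3393, -0.0179],
 [-0.0179, 0.0536]].

Step 3 — form the quadratic (x - mu)^T · Sigma^{-1} · (x - mu):
  Sigma^{-1} · (x - mu) = (-0.375, 0.125).
  (x - mu)^T · [Sigma^{-1} · (x - mu)] = (-1)·(-0.375) + (2)·(0.125) = 0.625.

Step 4 — take square root: d = √(0.625) ≈ 0.7906.

d(x, mu) = √(0.625) ≈ 0.7906


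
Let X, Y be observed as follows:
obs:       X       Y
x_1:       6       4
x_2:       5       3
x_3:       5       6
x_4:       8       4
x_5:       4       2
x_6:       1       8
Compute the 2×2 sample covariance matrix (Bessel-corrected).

Step 1 — column means:
  mean(X) = (6 + 5 + 5 + 8 + 4 + 1) / 6 = 29/6 = 4.8333
  mean(Y) = (4 + 3 + 6 + 4 + 2 + 8) / 6 = 27/6 = 4.5

Step 2 — sample covariance S[i,j] = (1/(n-1)) · Σ_k (x_{k,i} - mean_i) · (x_{k,j} - mean_j), with n-1 = 5.
  S[X,X] = ((1.1667)·(1.1667) + (0.1667)·(0.1667) + (0.1667)·(0.1667) + (3.1667)·(3.1667) + (-0.8333)·(-0.8333) + (-3.8333)·(-3.8333)) / 5 = 26.8333/5 = 5.3667
  S[X,Y] = ((1.1667)·(-0.5) + (0.1667)·(-1.5) + (0.1667)·(1.5) + (3.1667)·(-0.5) + (-0.8333)·(-2.5) + (-3.8333)·(3.5)) / 5 = -13.5/5 = -2.7
  S[Y,Y] = ((-0.5)·(-0.5) + (-1.5)·(-1.5) + (1.5)·(1.5) + (-0.5)·(-0.5) + (-2.5)·(-2.5) + (3.5)·(3.5)) / 5 = 23.5/5 = 4.7

S is symmetric (S[j,i] = S[i,j]). Assembling:

S = [[5.3667, -2.7],
 [-2.7, 4.7]]


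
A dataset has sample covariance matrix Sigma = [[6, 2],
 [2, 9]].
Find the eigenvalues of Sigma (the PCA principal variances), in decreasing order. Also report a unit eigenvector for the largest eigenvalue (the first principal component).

Step 1 — characteristic polynomial of 2×2 Sigma:
  det(Sigma - λI) = λ² - trace · λ + det = 0.
  trace = 6 + 9 = 15, det = 6·9 - (2)² = 50.
Step 2 — discriminant:
  Δ = trace² - 4·det = 225 - 200 = 25.
Step 3 — eigenvalues:
  λ = (trace ± √Δ)/2 = (15 ± 5)/2,
  λ_1 = 10,  λ_2 = 5.

Step 4 — unit eigenvector for λ_1: solve (Sigma - λ_1 I)v = 0. First row:
  (6 - 10)·v_x + (2)·v_y = 0, i.e. (-4)·v_x + (2)·v_y = 0,
  so v ∝ (b, λ_1 - a) = (2, 4) = u.
  ||u|| = √((2)² + (4)²) = √(20) ≈ 4.4721,
  v_1 = u/||u|| ≈ (0.4472, 0.8944) (||v_1|| = 1).

λ_1 = 10,  λ_2 = 5;  v_1 ≈ (0.4472, 0.8944)


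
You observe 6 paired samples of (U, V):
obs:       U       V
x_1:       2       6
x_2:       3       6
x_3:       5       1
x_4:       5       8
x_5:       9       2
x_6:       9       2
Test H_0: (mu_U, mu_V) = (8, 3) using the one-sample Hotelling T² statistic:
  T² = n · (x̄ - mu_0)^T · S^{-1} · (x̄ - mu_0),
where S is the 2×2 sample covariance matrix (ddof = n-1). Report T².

Step 1 — sample mean vector:
  mean(U) = (2 + 3 + 5 + 5 + 9 + 9) / 6 = 33/6 = 5.5
  mean(V) = (6 + 6 + 1 + 8 + 2 + 2) / 6 = 25/6 = 4.1667
  x̄ = (5.5, 4.1667),  deviation x̄ - mu_0 = (5.5, 4.1667) - (8, 3) = (-2.5, 1.1667).

Step 2 — sample covariance matrix, S[i,j] = (1/(n-1)) · Σ_k (x_{k,i} - mean_i) · (x_{k,j} - mean_j), divisor n-1 = 5:
  S[U,U] = ((-3.5)·(-3.5) + (-2.5)·(-2.5) + (-0.5)·(-0.5) + (-0.5)·(-0.5) + (3.5)·(3.5) + (3.5)·(3.5)) / 5 = 43.5/5 = 8.7
  S[U,V] = ((-3.5)·(1.8333) + (-2.5)·(1.8333) + (-0.5)·(-3.1667) + (-0.5)·(3.8333) + (3.5)·(-2.1667) + (3.5)·(-2.1667)) / 5 = -26.5/5 = -5.3
  S[V,V] = ((1.8333)·(1.8333) + (1.8333)·(1.8333) + (-3.1667)·(-3.1667) + (3.8333)·(3.8333) + (-2.1667)·(-2.1667) + (-2.1667)·(-2.1667)) / 5 = 40.8333/5 = 8.1667
  S = [[8.7, -5.3],
 [-5.3, 8.1667]].

Step 3 — invert S. det(S) = 8.7·8.1667 - (-5.3)² = 42.96.
  S^{-1} = (1/det) · [[d, -b], [-b, a]] = [[0.1901, 0.1234],
 [0.1234, 0.2025]].

Step 4 — quadratic form (x̄ - mu_0)^T · S^{-1} · (x̄ - mu_0):
  S^{-1} · (x̄ - mu_0) = (-0.3313, -0.0722),
  (x̄ - mu_0)^T · [...] = (-2.5)·(-0.3313) + (1.1667)·(-0.0722) = 0.7441.

Step 5 — scale by n: T² = 6 · 0.7441 = 4.4646.

T² ≈ 4.4646


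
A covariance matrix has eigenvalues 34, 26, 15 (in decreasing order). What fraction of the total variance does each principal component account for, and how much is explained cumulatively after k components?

Step 1 — total variance = trace(Sigma) = Σ λ_i = 34 + 26 + 15 = 75.

Step 2 — fraction explained by component i = λ_i / Σ λ:
  PC1: 34/75 = 0.4533
  PC2: 26/75 = 0.3467
  PC3: 15/75 = 0.2

Step 3 — cumulative fraction after k components = (λ_1 + ... + λ_k) / Σ λ:
  k = 1: 34/75 = 0.4533
  k = 2: (34 + 26)/75 = 60/75 = 0.8
  k = 3: (34 + 26 + 15)/75 = 75/75 = 1

Summary (fraction, with percent):

explained: PC1 0.4533 (45.33%), PC2 0.3467 (34.67%), PC3 0.2 (20%);  cumulative: 0.4533, 0.8, 1


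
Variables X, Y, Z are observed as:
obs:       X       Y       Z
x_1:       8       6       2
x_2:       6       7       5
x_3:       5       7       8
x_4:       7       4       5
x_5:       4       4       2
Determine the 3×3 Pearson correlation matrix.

Step 1 — column means:
  mean(X) = (8 + 6 + 5 + 7 + 4) / 5 = 30/5 = 6
  mean(Y) = (6 + 7 + 7 + 4 + 4) / 5 = 28/5 = 5.6
  mean(Z) = (2 + 5 + 8 + 5 + 2) / 5 = 22/5 = 4.4

Step 2 — sample variances and covariances s[i,j] = (1/(n-1)) · Σ_k (x_{k,i} - mean_i) · (x_{k,j} - mean_j), with n-1 = 4:
  s[X,X] = ((2)·(2) + (0)·(0) + (-1)·(-1) + (1)·(1) + (-2)·(-2)) / 4 = 10/4 = 2.5
  s[X,Y] = ((2)·(0.4) + (0)·(1.4) + (-1)·(1.4) + (1)·(-1.6) + (-2)·(-1.6)) / 4 = 1/4 = 0.25
  s[X,Z] = ((2)·(-2.4) + (0)·(0.6) + (-1)·(3.6) + (1)·(0.6) + (-2)·(-2.4)) / 4 = -3/4 = -0.75
  s[Y,Y] = ((0.4)·(0.4) + (1.4)·(1.4) + (1.4)·(1.4) + (-1.6)·(-1.6) + (-1.6)·(-1.6)) / 4 = 9.2/4 = 2.3
  s[Y,Z] = ((0.4)·(-2.4) + (1.4)·(0.6) + (1.4)·(3.6) + (-1.6)·(0.6) + (-1.6)·(-2.4)) / 4 = 7.8/4 = 1.95
  s[Z,Z] = ((-2.4)·(-2.4) + (0.6)·(0.6) + (3.6)·(3.6) + (0.6)·(0.6) + (-2.4)·(-2.4)) / 4 = 25.2/4 = 6.3
  Sample standard deviations s_i = √(s[i,i]):
  s(X) = √(2.5) = 1.5811
  s(Y) = √(2.3) = 1.5166
  s(Z) = √(6.3) = 2.51

Step 3 — r_{ij} = s_{ij} / (s_i · s_j):
  r[X,X] = 1 (diagonal).
  r[X,Y] = 0.25 / (1.5811 · 1.5166) = 0.25 / 2.3979 = 0.1043
  r[X,Z] = -0.75 / (1.5811 · 2.51) = -0.75 / 3.9686 = -0.189
  r[Y,Y] = 1 (diagonal).
  r[Y,Z] = 1.95 / (1.5166 · 2.51) = 1.95 / 3.8066 = 0.5123
  r[Z,Z] = 1 (diagonal).

R is symmetric with unit diagonal. Assembling:

R = [[1, 0.1043, -0.189],
 [0.1043, 1, 0.5123],
 [-0.189, 0.5123, 1]]


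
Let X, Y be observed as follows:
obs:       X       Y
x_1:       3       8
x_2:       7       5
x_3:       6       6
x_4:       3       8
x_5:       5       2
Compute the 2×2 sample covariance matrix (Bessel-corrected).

Step 1 — column means:
  mean(X) = (3 + 7 + 6 + 3 + 5) / 5 = 24/5 = 4.8
  mean(Y) = (8 + 5 + 6 + 8 + 2) / 5 = 29/5 = 5.8

Step 2 — sample covariance S[i,j] = (1/(n-1)) · Σ_k (x_{k,i} - mean_i) · (x_{k,j} - mean_j), with n-1 = 4.
  S[X,X] = ((-1.8)·(-1.8) + (2.2)·(2.2) + (1.2)·(1.2) + (-1.8)·(-1.8) + (0.2)·(0.2)) / 4 = 12.8/4 = 3.2
  S[X,Y] = ((-1.8)·(2.2) + (2.2)·(-0.8) + (1.2)·(0.2) + (-1.8)·(2.2) + (0.2)·(-3.8)) / 4 = -10.2/4 = -2.55
  S[Y,Y] = ((2.2)·(2.2) + (-0.8)·(-0.8) + (0.2)·(0.2) + (2.2)·(2.2) + (-3.8)·(-3.8)) / 4 = 24.8/4 = 6.2

S is symmetric (S[j,i] = S[i,j]). Assembling:

S = [[3.2, -2.55],
 [-2.55, 6.2]]


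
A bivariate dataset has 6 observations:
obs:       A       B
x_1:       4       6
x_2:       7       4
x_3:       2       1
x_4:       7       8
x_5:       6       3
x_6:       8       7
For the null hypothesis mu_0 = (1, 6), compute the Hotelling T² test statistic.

Step 1 — sample mean vector:
  mean(A) = (4 + 7 + 2 + 7 + 6 + 8) / 6 = 34/6 = 5.6667
  mean(B) = (6 + 4 + 1 + 8 + 3 + 7) / 6 = 29/6 = 4.8333
  x̄ = (5.6667, 4.8333),  deviation x̄ - mu_0 = (5.6667, 4.8333) - (1, 6) = (4.6667, -1.1667).

Step 2 — sample covariance matrix, S[i,j] = (1/(n-1)) · Σ_k (x_{k,i} - mean_i) · (x_{k,j} - mean_j), divisor n-1 = 5:
  S[A,A] = ((-1.6667)·(-1.6667) + (1.3333)·(1.3333) + (-3.6667)·(-3.6667) + (1.3333)·(1.3333) + (0.3333)·(0.3333) + (2.3333)·(2.3333)) / 5 = 25.3333/5 = 5.0667
  S[A,B] = ((-1.6667)·(1.1667) + (1.3333)·(-0.8333) + (-3.6667)·(-3.8333) + (1.3333)·(3.1667) + (0.3333)·(-1.8333) + (2.3333)·(2.1667)) / 5 = 19.6667/5 = 3.9333
  S[B,B] = ((1.1667)·(1.1667) + (-0.8333)·(-0.8333) + (-3.8333)·(-3.8333) + (3.1667)·(3.1667) + (-1.8333)·(-1.8333) + (2.1667)·(2.1667)) / 5 = 34.8333/5 = 6.9667
  S = [[5.0667, 3.9333],
 [3.9333, 6.9667]].

Step 3 — invert S. det(S) = 5.0667·6.9667 - (3.9333)² = 19.8267.
  S^{-1} = (1/det) · [[d, -b], [-b, a]] = [[0.3514, -0.1984],
 [-0.1984, 0.2555]].

Step 4 — quadratic form (x̄ - mu_0)^T · S^{-1} · (x̄ - mu_0):
  S^{-1} · (x̄ - mu_0) = (1.8712, -1.2239),
  (x̄ - mu_0)^T · [...] = (4.6667)·(1.8712) + (-1.1667)·(-1.2239) = 10.1603.

Step 5 — scale by n: T² = 6 · 10.1603 = 60.9617.

T² ≈ 60.9617


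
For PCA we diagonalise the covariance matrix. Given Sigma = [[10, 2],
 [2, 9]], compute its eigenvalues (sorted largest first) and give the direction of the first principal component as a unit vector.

Step 1 — characteristic polynomial of 2×2 Sigma:
  det(Sigma - λI) = λ² - trace · λ + det = 0.
  trace = 10 + 9 = 19, det = 10·9 - (2)² = 86.
Step 2 — discriminant:
  Δ = trace² - 4·det = 361 - 344 = 17.
Step 3 — eigenvalues:
  λ = (trace ± √Δ)/2 = (19 ± 4.1231)/2,
  λ_1 = 11.5616,  λ_2 = 7.4384.

Step 4 — unit eigenvector for λ_1: solve (Sigma - λ_1 I)v = 0. First row:
  (10 - 11.5616)·v_x + (2)·v_y = 0, i.e. (-1.5616)·v_x + (2)·v_y = 0,
  so v ∝ (b, λ_1 - a) = (2, 1.5616) = u.
  ||u|| = √((2)² + (1.5616)²) = √(6.4384) ≈ 2.5374,
  v_1 = u/||u|| ≈ (0.7882, 0.6154) (||v_1|| = 1).

λ_1 = 11.5616,  λ_2 = 7.4384;  v_1 ≈ (0.7882, 0.6154)


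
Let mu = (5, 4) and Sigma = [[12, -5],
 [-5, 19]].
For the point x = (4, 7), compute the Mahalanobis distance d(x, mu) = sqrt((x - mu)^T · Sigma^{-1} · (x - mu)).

Step 1 — centre the observation: (x - mu) = (-1, 3).

Step 2 — invert Sigma. det(Sigma) = 12·19 - (-5)² = 203.
  Sigma^{-1} = (1/det) · [[d, -b], [-b, a]] = [[0.0936, 0.0246],
 [0.0246, 0.0591]].

Step 3 — form the quadratic (x - mu)^T · Sigma^{-1} · (x - mu):
  Sigma^{-1} · (x - mu) = (-0.0197, 0.1527).
  (x - mu)^T · [Sigma^{-1} · (x - mu)] = (-1)·(-0.0197) + (3)·(0.1527) = 0.4778.

Step 4 — take square root: d = √(0.4778) ≈ 0.6913.

d(x, mu) = √(0.4778) ≈ 0.6913


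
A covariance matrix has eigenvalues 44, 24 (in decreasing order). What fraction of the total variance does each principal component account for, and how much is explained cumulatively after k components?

Step 1 — total variance = trace(Sigma) = Σ λ_i = 44 + 24 = 68.

Step 2 — fraction explained by component i = λ_i / Σ λ:
  PC1: 44/68 = 0.6471
  PC2: 24/68 = 0.3529

Step 3 — cumulative fraction after k components = (λ_1 + ... + λ_k) / Σ λ:
  k = 1: 44/68 = 0.6471
  k = 2: (44 + 24)/68 = 68/68 = 1

Summary (fraction, with percent):

explained: PC1 0.6471 (64.71%), PC2 0.3529 (35.29%);  cumulative: 0.6471, 1


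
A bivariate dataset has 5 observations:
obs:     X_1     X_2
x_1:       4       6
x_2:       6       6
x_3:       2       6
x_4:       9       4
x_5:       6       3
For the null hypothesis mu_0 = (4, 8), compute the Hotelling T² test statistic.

Step 1 — sample mean vector:
  mean(X_1) = (4 + 6 + 2 + 9 + 6) / 5 = 27/5 = 5.4
  mean(X_2) = (6 + 6 + 6 + 4 + 3) / 5 = 25/5 = 5
  x̄ = (5.4, 5),  deviation x̄ - mu_0 = (5.4, 5) - (4, 8) = (1.4, -3).

Step 2 — sample covariance matrix, S[i,j] = (1/(n-1)) · Σ_k (x_{k,i} - mean_i) · (x_{k,j} - mean_j), divisor n-1 = 4:
  S[X_1,X_1] = ((-1.4)·(-1.4) + (0.6)·(0.6) + (-3.4)·(-3.4) + (3.6)·(3.6) + (0.6)·(0.6)) / 4 = 27.2/4 = 6.8
  S[X_1,X_2] = ((-1.4)·(1) + (0.6)·(1) + (-3.4)·(1) + (3.6)·(-1) + (0.6)·(-2)) / 4 = -9/4 = -2.25
  S[X_2,X_2] = ((1)·(1) + (1)·(1) + (1)·(1) + (-1)·(-1) + (-2)·(-2)) / 4 = 8/4 = 2
  S = [[6.8, -2.25],
 [-2.25, 2]].

Step 3 — invert S. det(S) = 6.8·2 - (-2.25)² = 8.5375.
  S^{-1} = (1/det) · [[d, -b], [-b, a]] = [[0.2343, 0.2635],
 [0.2635, 0.7965]].

Step 4 — quadratic form (x̄ - mu_0)^T · S^{-1} · (x̄ - mu_0):
  S^{-1} · (x̄ - mu_0) = (-0.4627, -2.0205),
  (x̄ - mu_0)^T · [...] = (1.4)·(-0.4627) + (-3)·(-2.0205) = 5.4138.

Step 5 — scale by n: T² = 5 · 5.4138 = 27.0688.

T² ≈ 27.0688


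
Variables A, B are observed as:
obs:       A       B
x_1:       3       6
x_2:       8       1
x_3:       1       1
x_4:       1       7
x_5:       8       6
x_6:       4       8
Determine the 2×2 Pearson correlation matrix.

Step 1 — column means:
  mean(A) = (3 + 8 + 1 + 1 + 8 + 4) / 6 = 25/6 = 4.1667
  mean(B) = (6 + 1 + 1 + 7 + 6 + 8) / 6 = 29/6 = 4.8333

Step 2 — sample variances and covariances s[i,j] = (1/(n-1)) · Σ_k (x_{k,i} - mean_i) · (x_{k,j} - mean_j), with n-1 = 5:
  s[A,A] = ((-1.1667)·(-1.1667) + (3.8333)·(3.8333) + (-3.1667)·(-3.1667) + (-3.1667)·(-3.1667) + (3.8333)·(3.8333) + (-0.1667)·(-0.1667)) / 5 = 50.8333/5 = 10.1667
  s[A,B] = ((-1.1667)·(1.1667) + (3.8333)·(-3.8333) + (-3.1667)·(-3.8333) + (-3.1667)·(2.1667) + (3.8333)·(1.1667) + (-0.1667)·(3.1667)) / 5 = -6.8333/5 = -1.3667
  s[B,B] = ((1.1667)·(1.1667) + (-3.8333)·(-3.8333) + (-3.8333)·(-3.8333) + (2.1667)·(2.1667) + (1.1667)·(1.1667) + (3.1667)·(3.1667)) / 5 = 46.8333/5 = 9.3667
  Sample standard deviations s_i = √(s[i,i]):
  s(A) = √(10.1667) = 3.1885
  s(B) = √(9.3667) = 3.0605

Step 3 — r_{ij} = s_{ij} / (s_i · s_j):
  r[A,A] = 1 (diagonal).
  r[A,B] = -1.3667 / (3.1885 · 3.0605) = -1.3667 / 9.7585 = -0.14
  r[B,B] = 1 (diagonal).

R is symmetric with unit diagonal. Assembling:

R = [[1, -0.14],
 [-0.14, 1]]


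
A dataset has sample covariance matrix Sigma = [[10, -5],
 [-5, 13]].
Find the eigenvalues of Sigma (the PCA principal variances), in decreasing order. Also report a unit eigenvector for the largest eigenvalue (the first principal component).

Step 1 — characteristic polynomial of 2×2 Sigma:
  det(Sigma - λI) = λ² - trace · λ + det = 0.
  trace = 10 + 13 = 23, det = 10·13 - (-5)² = 105.
Step 2 — discriminant:
  Δ = trace² - 4·det = 529 - 420 = 109.
Step 3 — eigenvalues:
  λ = (trace ± √Δ)/2 = (23 ± 10.4403)/2,
  λ_1 = 16.7202,  λ_2 = 6.2798.

Step 4 — unit eigenvector for λ_1: solve (Sigma - λ_1 I)v = 0. First row:
  (10 - 16.7202)·v_x + (-5)·v_y = 0, i.e. (-6.7202)·v_x + (-5)·v_y = 0,
  so v ∝ (b, λ_1 - a) = (-5, 6.7202); multiply by -1 so the first entry is positive: u = (5, -6.7202).
  ||u|| = √((5)² + (-6.7202)²) = √(70.1605) ≈ 8.3762,
  v_1 = u/||u|| ≈ (0.5969, -0.8023) (||v_1|| = 1).

λ_1 = 16.7202,  λ_2 = 6.2798;  v_1 ≈ (0.5969, -0.8023)


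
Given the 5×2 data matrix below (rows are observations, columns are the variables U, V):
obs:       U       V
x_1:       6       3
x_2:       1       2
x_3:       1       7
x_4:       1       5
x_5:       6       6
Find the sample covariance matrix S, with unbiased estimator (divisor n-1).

Step 1 — column means:
  mean(U) = (6 + 1 + 1 + 1 + 6) / 5 = 15/5 = 3
  mean(V) = (3 + 2 + 7 + 5 + 6) / 5 = 23/5 = 4.6

Step 2 — sample covariance S[i,j] = (1/(n-1)) · Σ_k (x_{k,i} - mean_i) · (x_{k,j} - mean_j), with n-1 = 4.
  S[U,U] = ((3)·(3) + (-2)·(-2) + (-2)·(-2) + (-2)·(-2) + (3)·(3)) / 4 = 30/4 = 7.5
  S[U,V] = ((3)·(-1.6) + (-2)·(-2.6) + (-2)·(2.4) + (-2)·(0.4) + (3)·(1.4)) / 4 = -1/4 = -0.25
  S[V,V] = ((-1.6)·(-1.6) + (-2.6)·(-2.6) + (2.4)·(2.4) + (0.4)·(0.4) + (1.4)·(1.4)) / 4 = 17.2/4 = 4.3

S is symmetric (S[j,i] = S[i,j]). Assembling:

S = [[7.5, -0.25],
 [-0.25, 4.3]]


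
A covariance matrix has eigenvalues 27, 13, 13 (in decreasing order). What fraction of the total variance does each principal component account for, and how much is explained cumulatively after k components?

Step 1 — total variance = trace(Sigma) = Σ λ_i = 27 + 13 + 13 = 53.

Step 2 — fraction explained by component i = λ_i / Σ λ:
  PC1: 27/53 = 0.5094
  PC2: 13/53 = 0.2453
  PC3: 13/53 = 0.2453

Step 3 — cumulative fraction after k components = (λ_1 + ... + λ_k) / Σ λ:
  k = 1: 27/53 = 0.5094
  k = 2: (27 + 13)/53 = 40/53 = 0.7547
  k = 3: (27 + 13 + 13)/53 = 53/53 = 1

Summary (fraction, with percent):

explained: PC1 0.5094 (50.94%), PC2 0.2453 (24.53%), PC3 0.2453 (24.53%);  cumulative: 0.5094, 0.7547, 1


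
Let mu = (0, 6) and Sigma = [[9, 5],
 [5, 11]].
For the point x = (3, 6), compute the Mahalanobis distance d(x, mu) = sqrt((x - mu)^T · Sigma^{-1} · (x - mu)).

Step 1 — centre the observation: (x - mu) = (3, 0).

Step 2 — invert Sigma. det(Sigma) = 9·11 - (5)² = 74.
  Sigma^{-1} = (1/det) · [[d, -b], [-b, a]] = [[0.1486, -0.0676],
 [-0.0676, 0.1216]].

Step 3 — form the quadratic (x - mu)^T · Sigma^{-1} · (x - mu):
  Sigma^{-1} · (x - mu) = (0.4459, -0.2027).
  (x - mu)^T · [Sigma^{-1} · (x - mu)] = (3)·(0.4459) + (0)·(-0.2027) = 1.3378.

Step 4 — take square root: d = √(1.3378) ≈ 1.1566.

d(x, mu) = √(1.3378) ≈ 1.1566


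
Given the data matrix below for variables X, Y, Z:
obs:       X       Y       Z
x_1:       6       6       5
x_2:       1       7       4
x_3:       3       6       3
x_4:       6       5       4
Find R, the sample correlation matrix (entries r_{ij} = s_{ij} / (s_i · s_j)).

Step 1 — column means:
  mean(X) = (6 + 1 + 3 + 6) / 4 = 16/4 = 4
  mean(Y) = (6 + 7 + 6 + 5) / 4 = 24/4 = 6
  mean(Z) = (5 + 4 + 3 + 4) / 4 = 16/4 = 4

Step 2 — sample variances and covariances s[i,j] = (1/(n-1)) · Σ_k (x_{k,i} - mean_i) · (x_{k,j} - mean_j), with n-1 = 3:
  s[X,X] = ((2)·(2) + (-3)·(-3) + (-1)·(-1) + (2)·(2)) / 3 = 18/3 = 6
  s[X,Y] = ((2)·(0) + (-3)·(1) + (-1)·(0) + (2)·(-1)) / 3 = -5/3 = -1.6667
  s[X,Z] = ((2)·(1) + (-3)·(0) + (-1)·(-1) + (2)·(0)) / 3 = 3/3 = 1
  s[Y,Y] = ((0)·(0) + (1)·(1) + (0)·(0) + (-1)·(-1)) / 3 = 2/3 = 0.6667
  s[Y,Z] = ((0)·(1) + (1)·(0) + (0)·(-1) + (-1)·(0)) / 3 = 0/3 = 0
  s[Z,Z] = ((1)·(1) + (0)·(0) + (-1)·(-1) + (0)·(0)) / 3 = 2/3 = 0.6667
  Sample standard deviations s_i = √(s[i,i]):
  s(X) = √(6) = 2.4495
  s(Y) = √(0.6667) = 0.8165
  s(Z) = √(0.6667) = 0.8165

Step 3 — r_{ij} = s_{ij} / (s_i · s_j):
  r[X,X] = 1 (diagonal).
  r[X,Y] = -1.6667 / (2.4495 · 0.8165) = -1.6667 / 2 = -0.8333
  r[X,Z] = 1 / (2.4495 · 0.8165) = 1 / 2 = 0.5
  r[Y,Y] = 1 (diagonal).
  r[Y,Z] = 0 / (0.8165 · 0.8165) = 0 / 0.6667 = 0
  r[Z,Z] = 1 (diagonal).

R is symmetric with unit diagonal. Assembling:

R = [[1, -0.8333, 0.5],
 [-0.8333, 1, 0],
 [0.5, 0, 1]]


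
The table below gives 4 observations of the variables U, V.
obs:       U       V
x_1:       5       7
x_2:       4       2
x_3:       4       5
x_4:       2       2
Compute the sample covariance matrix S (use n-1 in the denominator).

Step 1 — column means:
  mean(U) = (5 + 4 + 4 + 2) / 4 = 15/4 = 3.75
  mean(V) = (7 + 2 + 5 + 2) / 4 = 16/4 = 4

Step 2 — sample covariance S[i,j] = (1/(n-1)) · Σ_k (x_{k,i} - mean_i) · (x_{k,j} - mean_j), with n-1 = 3.
  S[U,U] = ((1.25)·(1.25) + (0.25)·(0.25) + (0.25)·(0.25) + (-1.75)·(-1.75)) / 3 = 4.75/3 = 1.5833
  S[U,V] = ((1.25)·(3) + (0.25)·(-2) + (0.25)·(1) + (-1.75)·(-2)) / 3 = 7/3 = 2.3333
  S[V,V] = ((3)·(3) + (-2)·(-2) + (1)·(1) + (-2)·(-2)) / 3 = 18/3 = 6

S is symmetric (S[j,i] = S[i,j]). Assembling:

S = [[1.5833, 2.3333],
 [2.3333, 6]]


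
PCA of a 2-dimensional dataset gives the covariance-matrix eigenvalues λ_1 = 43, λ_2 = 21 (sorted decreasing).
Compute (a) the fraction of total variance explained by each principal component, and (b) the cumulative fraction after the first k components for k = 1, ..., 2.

Step 1 — total variance = trace(Sigma) = Σ λ_i = 43 + 21 = 64.

Step 2 — fraction explained by component i = λ_i / Σ λ:
  PC1: 43/64 = 0.6719
  PC2: 21/64 = 0.3281

Step 3 — cumulative fraction after k components = (λ_1 + ... + λ_k) / Σ λ:
  k = 1: 43/64 = 0.6719
  k = 2: (43 + 21)/64 = 64/64 = 1

Summary (fraction, with percent):

explained: PC1 0.6719 (67.19%), PC2 0.3281 (32.81%);  cumulative: 0.6719, 1


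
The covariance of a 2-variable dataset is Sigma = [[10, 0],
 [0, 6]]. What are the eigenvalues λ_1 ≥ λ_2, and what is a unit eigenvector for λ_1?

Step 1 — characteristic polynomial of 2×2 Sigma:
  det(Sigma - λI) = λ² - trace · λ + det = 0.
  trace = 10 + 6 = 16, det = 10·6 - (0)² = 60.
Step 2 — discriminant:
  Δ = trace² - 4·det = 256 - 240 = 16.
Step 3 — eigenvalues:
  λ = (trace ± √Δ)/2 = (16 ± 4)/2,
  λ_1 = 10,  λ_2 = 6.

Step 4 — unit eigenvector for λ_1: Sigma is diagonal, so its eigenvectors are the coordinate axes. λ_1 = 10 is the diagonal entry on the first coordinate axis, hence
  v_1 = (1, 0) (||v_1|| = 1).

λ_1 = 10,  λ_2 = 6;  v_1 ≈ (1, 0)


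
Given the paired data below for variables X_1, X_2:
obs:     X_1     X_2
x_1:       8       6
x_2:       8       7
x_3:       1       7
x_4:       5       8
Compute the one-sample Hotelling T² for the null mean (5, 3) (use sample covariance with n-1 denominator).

Step 1 — sample mean vector:
  mean(X_1) = (8 + 8 + 1 + 5) / 4 = 22/4 = 5.5
  mean(X_2) = (6 + 7 + 7 + 8) / 4 = 28/4 = 7
  x̄ = (5.5, 7),  deviation x̄ - mu_0 = (5.5, 7) - (5, 3) = (0.5, 4).

Step 2 — sample covariance matrix, S[i,j] = (1/(n-1)) · Σ_k (x_{k,i} - mean_i) · (x_{k,j} - mean_j), divisor n-1 = 3:
  S[X_1,X_1] = ((2.5)·(2.5) + (2.5)·(2.5) + (-4.5)·(-4.5) + (-0.5)·(-0.5)) / 3 = 33/3 = 11
  S[X_1,X_2] = ((2.5)·(-1) + (2.5)·(0) + (-4.5)·(0) + (-0.5)·(1)) / 3 = -3/3 = -1
  S[X_2,X_2] = ((-1)·(-1) + (0)·(0) + (0)·(0) + (1)·(1)) / 3 = 2/3 = 0.6667
  S = [[11, -1],
 [-1, 0.6667]].

Step 3 — invert S. det(S) = 11·0.6667 - (-1)² = 6.3333.
  S^{-1} = (1/det) · [[d, -b], [-b, a]] = [[0.1053, 0.1579],
 [0.1579, 1.7368]].

Step 4 — quadratic form (x̄ - mu_0)^T · S^{-1} · (x̄ - mu_0):
  S^{-1} · (x̄ - mu_0) = (0.6842, 7.0263),
  (x̄ - mu_0)^T · [...] = (0.5)·(0.6842) + (4)·(7.0263) = 28.4474.

Step 5 — scale by n: T² = 4 · 28.4474 = 113.7895.

T² ≈ 113.7895


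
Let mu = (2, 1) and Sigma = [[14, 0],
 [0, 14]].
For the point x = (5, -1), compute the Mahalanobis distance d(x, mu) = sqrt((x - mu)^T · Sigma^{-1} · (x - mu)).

Step 1 — centre the observation: (x - mu) = (3, -2).

Step 2 — invert Sigma. det(Sigma) = 14·14 - (0)² = 196.
  Sigma^{-1} = (1/det) · [[d, -b], [-b, a]] = [[0.0714, 0],
 [0, 0.0714]].

Step 3 — form the quadratic (x - mu)^T · Sigma^{-1} · (x - mu):
  Sigma^{-1} · (x - mu) = (0.2143, -0.1429).
  (x - mu)^T · [Sigma^{-1} · (x - mu)] = (3)·(0.2143) + (-2)·(-0.1429) = 0.9286.

Step 4 — take square root: d = √(0.9286) ≈ 0.9636.

d(x, mu) = √(0.9286) ≈ 0.9636


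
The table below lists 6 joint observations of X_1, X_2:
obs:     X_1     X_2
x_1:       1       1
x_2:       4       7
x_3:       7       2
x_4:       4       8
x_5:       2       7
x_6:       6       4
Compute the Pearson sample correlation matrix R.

Step 1 — column means:
  mean(X_1) = (1 + 4 + 7 + 4 + 2 + 6) / 6 = 24/6 = 4
  mean(X_2) = (1 + 7 + 2 + 8 + 7 + 4) / 6 = 29/6 = 4.8333

Step 2 — sample variances and covariances s[i,j] = (1/(n-1)) · Σ_k (x_{k,i} - mean_i) · (x_{k,j} - mean_j), with n-1 = 5:
  s[X_1,X_1] = ((-3)·(-3) + (0)·(0) + (3)·(3) + (0)·(0) + (-2)·(-2) + (2)·(2)) / 5 = 26/5 = 5.2
  s[X_1,X_2] = ((-3)·(-3.8333) + (0)·(2.1667) + (3)·(-2.8333) + (0)·(3.1667) + (-2)·(2.1667) + (2)·(-0.8333)) / 5 = -3/5 = -0.6
  s[X_2,X_2] = ((-3.8333)·(-3.8333) + (2.1667)·(2.1667) + (-2.8333)·(-2.8333) + (3.1667)·(3.1667) + (2.1667)·(2.1667) + (-0.8333)·(-0.8333)) / 5 = 42.8333/5 = 8.5667
  Sample standard deviations s_i = √(s[i,i]):
  s(X_1) = √(5.2) = 2.2804
  s(X_2) = √(8.5667) = 2.9269

Step 3 — r_{ij} = s_{ij} / (s_i · s_j):
  r[X_1,X_1] = 1 (diagonal).
  r[X_1,X_2] = -0.6 / (2.2804 · 2.9269) = -0.6 / 6.6743 = -0.0899
  r[X_2,X_2] = 1 (diagonal).

R is symmetric with unit diagonal. Assembling:

R = [[1, -0.0899],
 [-0.0899, 1]]


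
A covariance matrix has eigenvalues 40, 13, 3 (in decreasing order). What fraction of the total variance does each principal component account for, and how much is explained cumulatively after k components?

Step 1 — total variance = trace(Sigma) = Σ λ_i = 40 + 13 + 3 = 56.

Step 2 — fraction explained by component i = λ_i / Σ λ:
  PC1: 40/56 = 0.7143
  PC2: 13/56 = 0.2321
  PC3: 3/56 = 0.0536

Step 3 — cumulative fraction after k components = (λ_1 + ... + λ_k) / Σ λ:
  k = 1: 40/56 = 0.7143
  k = 2: (40 + 13)/56 = 53/56 = 0.9464
  k = 3: (40 + 13 + 3)/56 = 56/56 = 1

Summary (fraction, with percent):

explained: PC1 0.7143 (71.43%), PC2 0.2321 (23.21%), PC3 0.0536 (5.36%);  cumulative: 0.7143, 0.9464, 1


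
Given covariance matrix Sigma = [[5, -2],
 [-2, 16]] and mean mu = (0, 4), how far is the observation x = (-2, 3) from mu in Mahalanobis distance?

Step 1 — centre the observation: (x - mu) = (-2, -1).

Step 2 — invert Sigma. det(Sigma) = 5·16 - (-2)² = 76.
  Sigma^{-1} = (1/det) · [[d, -b], [-b, a]] = [[0.2105, 0.0263],
 [0.0263, 0.0658]].

Step 3 — form the quadratic (x - mu)^T · Sigma^{-1} · (x - mu):
  Sigma^{-1} · (x - mu) = (-0.4474, -0.1184).
  (x - mu)^T · [Sigma^{-1} · (x - mu)] = (-2)·(-0.4474) + (-1)·(-0.1184) = 1.0132.

Step 4 — take square root: d = √(1.0132) ≈ 1.0066.

d(x, mu) = √(1.0132) ≈ 1.0066


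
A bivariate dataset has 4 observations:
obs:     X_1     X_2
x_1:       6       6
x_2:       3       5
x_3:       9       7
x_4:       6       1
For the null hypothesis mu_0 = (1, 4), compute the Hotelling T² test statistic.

Step 1 — sample mean vector:
  mean(X_1) = (6 + 3 + 9 + 6) / 4 = 24/4 = 6
  mean(X_2) = (6 + 5 + 7 + 1) / 4 = 19/4 = 4.75
  x̄ = (6, 4.75),  deviation x̄ - mu_0 = (6, 4.75) - (1, 4) = (5, 0.75).

Step 2 — sample covariance matrix, S[i,j] = (1/(n-1)) · Σ_k (x_{k,i} - mean_i) · (x_{k,j} - mean_j), divisor n-1 = 3:
  S[X_1,X_1] = ((0)·(0) + (-3)·(-3) + (3)·(3) + (0)·(0)) / 3 = 18/3 = 6
  S[X_1,X_2] = ((0)·(1.25) + (-3)·(0.25) + (3)·(2.25) + (0)·(-3.75)) / 3 = 6/3 = 2
  S[X_2,X_2] = ((1.25)·(1.25) + (0.25)·(0.25) + (2.25)·(2.25) + (-3.75)·(-3.75)) / 3 = 20.75/3 = 6.9167
  S = [[6, 2],
 [2, 6.9167]].

Step 3 — invert S. det(S) = 6·6.9167 - (2)² = 37.5.
  S^{-1} = (1/det) · [[d, -b], [-b, a]] = [[0.1844, -0.0533],
 [-0.0533, 0.16]].

Step 4 — quadratic form (x̄ - mu_0)^T · S^{-1} · (x̄ - mu_0):
  S^{-1} · (x̄ - mu_0) = (0.8822, -0.1467),
  (x̄ - mu_0)^T · [...] = (5)·(0.8822) + (0.75)·(-0.1467) = 4.3011.

Step 5 — scale by n: T² = 4 · 4.3011 = 17.2044.

T² ≈ 17.2044


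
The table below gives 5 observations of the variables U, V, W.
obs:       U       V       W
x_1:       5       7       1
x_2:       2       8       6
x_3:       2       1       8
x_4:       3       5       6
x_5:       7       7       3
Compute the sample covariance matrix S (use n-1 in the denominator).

Step 1 — column means:
  mean(U) = (5 + 2 + 2 + 3 + 7) / 5 = 19/5 = 3.8
  mean(V) = (7 + 8 + 1 + 5 + 7) / 5 = 28/5 = 5.6
  mean(W) = (1 + 6 + 8 + 6 + 3) / 5 = 24/5 = 4.8

Step 2 — sample covariance S[i,j] = (1/(n-1)) · Σ_k (x_{k,i} - mean_i) · (x_{k,j} - mean_j), with n-1 = 4.
  S[U,U] = ((1.2)·(1.2) + (-1.8)·(-1.8) + (-1.8)·(-1.8) + (-0.8)·(-0.8) + (3.2)·(3.2)) / 4 = 18.8/4 = 4.7
  S[U,V] = ((1.2)·(1.4) + (-1.8)·(2.4) + (-1.8)·(-4.6) + (-0.8)·(-0.6) + (3.2)·(1.4)) / 4 = 10.6/4 = 2.65
  S[U,W] = ((1.2)·(-3.8) + (-1.8)·(1.2) + (-1.8)·(3.2) + (-0.8)·(1.2) + (3.2)·(-1.8)) / 4 = -19.2/4 = -4.8
  S[V,V] = ((1.4)·(1.4) + (2.4)·(2.4) + (-4.6)·(-4.6) + (-0.6)·(-0.6) + (1.4)·(1.4)) / 4 = 31.2/4 = 7.8
  S[V,W] = ((1.4)·(-3.8) + (2.4)·(1.2) + (-4.6)·(3.2) + (-0.6)·(1.2) + (1.4)·(-1.8)) / 4 = -20.4/4 = -5.1
  S[W,W] = ((-3.8)·(-3.8) + (1.2)·(1.2) + (3.2)·(3.2) + (1.2)·(1.2) + (-1.8)·(-1.8)) / 4 = 30.8/4 = 7.7

S is symmetric (S[j,i] = S[i,j]). Assembling:

S = [[4.7, 2.65, -4.8],
 [2.65, 7.8, -5.1],
 [-4.8, -5.1, 7.7]]


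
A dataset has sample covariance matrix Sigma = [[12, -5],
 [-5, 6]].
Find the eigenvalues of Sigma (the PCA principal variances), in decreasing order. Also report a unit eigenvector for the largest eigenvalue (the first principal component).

Step 1 — characteristic polynomial of 2×2 Sigma:
  det(Sigma - λI) = λ² - trace · λ + det = 0.
  trace = 12 + 6 = 18, det = 12·6 - (-5)² = 47.
Step 2 — discriminant:
  Δ = trace² - 4·det = 324 - 188 = 136.
Step 3 — eigenvalues:
  λ = (trace ± √Δ)/2 = (18 ± 11.6619)/2,
  λ_1 = 14.831,  λ_2 = 3.169.

Step 4 — unit eigenvector for λ_1: solve (Sigma - λ_1 I)v = 0. First row:
  (12 - 14.831)·v_x + (-5)·v_y = 0, i.e. (-2.831)·v_x + (-5)·v_y = 0,
  so v ∝ (b, λ_1 - a) = (-5, 2.831); multiply by -1 so the first entry is positive: u = (5, -2.831).
  ||u|| = √((5)² + (-2.831)²) = √(33.0143) ≈ 5.7458,
  v_1 = u/||u|| ≈ (0.8702, -0.4927) (||v_1|| = 1).

λ_1 = 14.831,  λ_2 = 3.169;  v_1 ≈ (0.8702, -0.4927)


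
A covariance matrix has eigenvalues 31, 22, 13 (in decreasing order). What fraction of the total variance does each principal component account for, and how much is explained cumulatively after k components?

Step 1 — total variance = trace(Sigma) = Σ λ_i = 31 + 22 + 13 = 66.

Step 2 — fraction explained by component i = λ_i / Σ λ:
  PC1: 31/66 = 0.4697
  PC2: 22/66 = 0.3333
  PC3: 13/66 = 0.197

Step 3 — cumulative fraction after k components = (λ_1 + ... + λ_k) / Σ λ:
  k = 1: 31/66 = 0.4697
  k = 2: (31 + 22)/66 = 53/66 = 0.803
  k = 3: (31 + 22 + 13)/66 = 66/66 = 1

Summary (fraction, with percent):

explained: PC1 0.4697 (46.97%), PC2 0.3333 (33.33%), PC3 0.197 (19.7%);  cumulative: 0.4697, 0.803, 1


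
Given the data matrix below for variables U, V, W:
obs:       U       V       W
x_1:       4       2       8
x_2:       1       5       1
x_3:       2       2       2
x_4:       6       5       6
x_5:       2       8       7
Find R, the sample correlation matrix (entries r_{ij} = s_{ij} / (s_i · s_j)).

Step 1 — column means:
  mean(U) = (4 + 1 + 2 + 6 + 2) / 5 = 15/5 = 3
  mean(V) = (2 + 5 + 2 + 5 + 8) / 5 = 22/5 = 4.4
  mean(W) = (8 + 1 + 2 + 6 + 7) / 5 = 24/5 = 4.8

Step 2 — sample variances and covariances s[i,j] = (1/(n-1)) · Σ_k (x_{k,i} - mean_i) · (x_{k,j} - mean_j), with n-1 = 4:
  s[U,U] = ((1)·(1) + (-2)·(-2) + (-1)·(-1) + (3)·(3) + (-1)·(-1)) / 4 = 16/4 = 4
  s[U,V] = ((1)·(-2.4) + (-2)·(0.6) + (-1)·(-2.4) + (3)·(0.6) + (-1)·(3.6)) / 4 = -3/4 = -0.75
  s[U,W] = ((1)·(3.2) + (-2)·(-3.8) + (-1)·(-2.8) + (3)·(1.2) + (-1)·(2.2)) / 4 = 15/4 = 3.75
  s[V,V] = ((-2.4)·(-2.4) + (0.6)·(0.6) + (-2.4)·(-2.4) + (0.6)·(0.6) + (3.6)·(3.6)) / 4 = 25.2/4 = 6.3
  s[V,W] = ((-2.4)·(3.2) + (0.6)·(-3.8) + (-2.4)·(-2.8) + (0.6)·(1.2) + (3.6)·(2.2)) / 4 = 5.4/4 = 1.35
  s[W,W] = ((3.2)·(3.2) + (-3.8)·(-3.8) + (-2.8)·(-2.8) + (1.2)·(1.2) + (2.2)·(2.2)) / 4 = 38.8/4 = 9.7
  Sample standard deviations s_i = √(s[i,i]):
  s(U) = √(4) = 2
  s(V) = √(6.3) = 2.51
  s(W) = √(9.7) = 3.1145

Step 3 — r_{ij} = s_{ij} / (s_i · s_j):
  r[U,U] = 1 (diagonal).
  r[U,V] = -0.75 / (2 · 2.51) = -0.75 / 5.02 = -0.1494
  r[U,W] = 3.75 / (2 · 3.1145) = 3.75 / 6.229 = 0.602
  r[V,V] = 1 (diagonal).
  r[V,W] = 1.35 / (2.51 · 3.1145) = 1.35 / 7.8173 = 0.1727
  r[W,W] = 1 (diagonal).

R is symmetric with unit diagonal. Assembling:

R = [[1, -0.1494, 0.602],
 [-0.1494, 1, 0.1727],
 [0.602, 0.1727, 1]]


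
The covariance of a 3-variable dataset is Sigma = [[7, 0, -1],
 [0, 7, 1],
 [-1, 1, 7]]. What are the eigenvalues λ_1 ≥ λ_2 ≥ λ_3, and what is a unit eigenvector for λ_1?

Step 1 — characteristic polynomial p(λ) = det(λI - Sigma) = λ³ - tr·λ² + c_1·λ - det, where tr = trace, c_1 = sum of the principal 2×2 minors, det = det(Sigma):
  tr = 7 + 7 + 7 = 21,
  c_1 = (7·7 - (0)²) + (7·7 - (-1)²) + (7·7 - (1)²) = 49 + 48 + 48 = 145,
  det = 7·(7·7 - (1)²) - (0)·((0)·7 - (1)·(-1)) + (-1)·((0)·(1) - 7·(-1)) = 7·(48) - (0)·(1) + (-1)·(7) = 329.
  So p(λ) = λ³ - 21λ² + 145λ - 329.
Step 2 — look for an integer root (rational root theorem: any rational root is an integer divisor of 329). Testing λ = 7:
  p(7) = 343 - 1029 + 1015 - 329 = 0  ✓
  Dividing out (λ - 7): p(λ) = (λ - 7)(λ² - 14λ + 47).
Step 3 — remaining eigenvalues from the quadratic λ² - 14λ + 47 = 0:
  Δ = 14² - 4·47 = 196 - 188 = 8,  λ = (14 ± √8)/2 = (14 ± 2.8284)/2 ≈ 8.4142 or 5.5858.
  Sorted: λ_1 = 8.4142,  λ_2 = 7,  λ_3 = 5.5858  (check: sum = 21 = tr ✓).

Step 4 — unit eigenvector for λ_1 ≈ 8.4142: v spans the null space of (Sigma - λ_1 I), whose rows are
  r_1 = (-1.4142, 0, -1),  r_2 = (0, -1.4142, 1),  r_3 = (-1, 1, -1.4142).
  v is orthogonal to every row, so take v ∝ r_1 × r_2 = ((0)·(1) - (-1)·(-1.4142), (-1)·(0) - (-1.4142)·(1), (-1.4142)·(-1.4142) - (0)·(0)) ≈ (-1.4142, 1.4142, 2).
  Rescale (multiply by -1 so the first nonzero entry is positive): u = (1.4142, -1.4142, -2).
  ||u|| = √((1.4142)² + (-1.4142)² + (-2)²) = √(8) ≈ 2.8284,  v_1 = u/||u|| ≈ (0.5, -0.5, -0.7071) (||v_1|| = 1).

λ_1 = 8.4142,  λ_2 = 7,  λ_3 = 5.5858;  v_1 ≈ (0.5, -0.5, -0.7071)


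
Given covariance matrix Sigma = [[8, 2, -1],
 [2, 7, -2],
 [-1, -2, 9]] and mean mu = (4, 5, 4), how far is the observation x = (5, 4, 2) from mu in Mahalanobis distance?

Step 1 — centre the observation: (x - mu) = (1, -1, -2).

Step 2 — invert Sigma (cofactor / det for 3×3, or solve directly):
  Sigma^{-1} = [[0.135, -0.0366, 0.0069],
 [-0.0366, 0.1625, 0.032],
 [0.0069, 0.032, 0.119]].

Step 3 — form the quadratic (x - mu)^T · Sigma^{-1} · (x - mu):
  Sigma^{-1} · (x - mu) = (0.1579, -0.2632, -0.2632).
  (x - mu)^T · [Sigma^{-1} · (x - mu)] = (1)·(0.1579) + (-1)·(-0.2632) + (-2)·(-0.2632) = 0.9474.

Step 4 — take square root: d = √(0.9474) ≈ 0.9733.

d(x, mu) = √(0.9474) ≈ 0.9733


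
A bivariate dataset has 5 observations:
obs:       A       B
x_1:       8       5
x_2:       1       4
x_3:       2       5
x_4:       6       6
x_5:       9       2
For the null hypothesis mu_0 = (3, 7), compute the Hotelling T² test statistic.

Step 1 — sample mean vector:
  mean(A) = (8 + 1 + 2 + 6 + 9) / 5 = 26/5 = 5.2
  mean(B) = (5 + 4 + 5 + 6 + 2) / 5 = 22/5 = 4.4
  x̄ = (5.2, 4.4),  deviation x̄ - mu_0 = (5.2, 4.4) - (3, 7) = (2.2, -2.6).

Step 2 — sample covariance matrix, S[i,j] = (1/(n-1)) · Σ_k (x_{k,i} - mean_i) · (x_{k,j} - mean_j), divisor n-1 = 4:
  S[A,A] = ((2.8)·(2.8) + (-4.2)·(-4.2) + (-3.2)·(-3.2) + (0.8)·(0.8) + (3.8)·(3.8)) / 4 = 50.8/4 = 12.7
  S[A,B] = ((2.8)·(0.6) + (-4.2)·(-0.4) + (-3.2)·(0.6) + (0.8)·(1.6) + (3.8)·(-2.4)) / 4 = -6.4/4 = -1.6
  S[B,B] = ((0.6)·(0.6) + (-0.4)·(-0.4) + (0.6)·(0.6) + (1.6)·(1.6) + (-2.4)·(-2.4)) / 4 = 9.2/4 = 2.3
  S = [[12.7, -1.6],
 [-1.6, 2.3]].

Step 3 — invert S. det(S) = 12.7·2.3 - (-1.6)² = 26.65.
  S^{-1} = (1/det) · [[d, -b], [-b, a]] = [[0.0863, 0.06],
 [0.06, 0.4765]].

Step 4 — quadratic form (x̄ - mu_0)^T · S^{-1} · (x̄ - mu_0):
  S^{-1} · (x̄ - mu_0) = (0.0338, -1.1069),
  (x̄ - mu_0)^T · [...] = (2.2)·(0.0338) + (-2.6)·(-1.1069) = 2.9523.

Step 5 — scale by n: T² = 5 · 2.9523 = 14.7617.

T² ≈ 14.7617
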